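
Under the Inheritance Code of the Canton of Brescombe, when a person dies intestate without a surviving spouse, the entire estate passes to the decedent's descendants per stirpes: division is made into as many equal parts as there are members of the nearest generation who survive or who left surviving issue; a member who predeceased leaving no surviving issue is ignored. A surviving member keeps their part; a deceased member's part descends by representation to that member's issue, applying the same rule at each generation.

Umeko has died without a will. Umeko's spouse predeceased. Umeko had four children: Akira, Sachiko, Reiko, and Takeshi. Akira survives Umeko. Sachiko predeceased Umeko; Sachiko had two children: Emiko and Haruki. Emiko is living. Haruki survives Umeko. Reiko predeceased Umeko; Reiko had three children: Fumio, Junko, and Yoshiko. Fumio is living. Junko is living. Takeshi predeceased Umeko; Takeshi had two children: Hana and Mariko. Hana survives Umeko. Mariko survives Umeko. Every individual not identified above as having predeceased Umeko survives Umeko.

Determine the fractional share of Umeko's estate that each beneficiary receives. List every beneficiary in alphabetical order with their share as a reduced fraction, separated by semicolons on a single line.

Akira 1/4; Emiko 1/8; Fumio 1/12; Hana 1/8; Haruki 1/8; Junko 1/12; Mariko 1/8; Yoshiko 1/12

There is no surviving spouse, so the entire estate passes to Umeko's descendants per stirpes.
The estate is divided into 4 equal shares of 1/4 among Akira, Sachiko, Reiko, Takeshi.
Akira is living and takes 1/4.
Sachiko predeceased; the 1/4 allotted to Sachiko's branch passes to Sachiko's issue by representation.
The 1/4 is divided into 2 equal shares of 1/8 among Emiko, Haruki.
Emiko is living and takes 1/8.
Haruki is living and takes 1/8.
Reiko predeceased; the 1/4 allotted to Reiko's branch passes to Reiko's issue by representation.
The 1/4 is divided into 3 equal shares of 1/12 among Fumio, Junko, Yoshiko.
Fumio is living and takes 1/12.
Junko is living and takes 1/12.
Yoshiko is living and takes 1/12.
Takeshi predeceased; the 1/4 allotted to Takeshi's branch passes to Takeshi's issue by representation.
The 1/4 is divided into 2 equal shares of 1/8 among Hana, Mariko.
Hana is living and takes 1/8.
Mariko is living and takes 1/8.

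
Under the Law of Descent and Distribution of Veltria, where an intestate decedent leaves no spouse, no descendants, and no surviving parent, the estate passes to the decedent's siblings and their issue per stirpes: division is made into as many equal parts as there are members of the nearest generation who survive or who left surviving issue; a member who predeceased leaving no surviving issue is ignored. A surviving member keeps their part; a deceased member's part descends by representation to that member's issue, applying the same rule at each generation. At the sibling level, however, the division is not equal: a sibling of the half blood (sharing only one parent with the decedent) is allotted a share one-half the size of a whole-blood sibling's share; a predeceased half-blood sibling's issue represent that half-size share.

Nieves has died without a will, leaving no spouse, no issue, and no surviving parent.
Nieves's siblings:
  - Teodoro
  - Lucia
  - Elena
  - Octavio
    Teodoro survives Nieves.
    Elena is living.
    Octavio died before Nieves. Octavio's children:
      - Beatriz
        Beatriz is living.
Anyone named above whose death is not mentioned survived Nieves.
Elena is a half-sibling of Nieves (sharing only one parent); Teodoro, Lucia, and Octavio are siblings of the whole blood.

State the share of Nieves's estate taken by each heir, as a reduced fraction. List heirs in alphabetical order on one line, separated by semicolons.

No spouse, descendants, or parent survives, so the estate passes to Nieves's siblings per stirpes.
Half-blood siblings count for one-half the weight of whole-blood siblings at the initial division.
Dividing 1 in proportion to weights (total weight 7/2): Teodoro (weight 1) → 2/7; Lucia (weight 1) → 2/7; Elena (weight 1/2) → 1/7; Octavio (weight 1) → 2/7.
Teodoro is living and takes 2/7.
Lucia is living and takes 2/7.
Elena is living and takes 1/7.
Octavio predeceased; the 2/7 allotted to Octavio's branch passes to Octavio's issue by representation.
Beatriz is the sole taker at this level and receives the full 2/7.

Beatriz 2/7; Elena 1/7; Lucia 2/7; Teodoro 2/7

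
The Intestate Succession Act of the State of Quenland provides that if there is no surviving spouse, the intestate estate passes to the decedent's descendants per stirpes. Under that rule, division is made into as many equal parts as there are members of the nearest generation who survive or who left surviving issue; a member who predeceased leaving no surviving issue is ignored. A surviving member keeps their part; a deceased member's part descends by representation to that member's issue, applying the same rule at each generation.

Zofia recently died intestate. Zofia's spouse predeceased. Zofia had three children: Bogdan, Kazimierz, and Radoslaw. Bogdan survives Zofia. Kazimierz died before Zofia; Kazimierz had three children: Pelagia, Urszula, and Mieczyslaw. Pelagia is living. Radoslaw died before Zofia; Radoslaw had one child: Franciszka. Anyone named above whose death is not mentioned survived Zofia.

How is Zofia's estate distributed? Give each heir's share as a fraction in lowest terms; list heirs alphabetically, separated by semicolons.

Bogdan 1/3; Franciszka 1/3; Mieczyslaw 1/9; Pelagia 1/9; Urszula 1/9

There is no surviving spouse, so the entire estate passes to Zofia's descendants per stirpes.
The estate is divided into 3 equal shares of 1/3 among Bogdan, Kazimierz, Radoslaw.
Bogdan is living and takes 1/3.
Kazimierz predeceased; the 1/3 allotted to Kazimierz's branch passes to Kazimierz's issue by representation.
The 1/3 is divided into 3 equal shares of 1/9 among Pelagia, Urszula, Mieczyslaw.
Pelagia is living and takes 1/9.
Urszula is living and takes 1/9.
Mieczyslaw is living and takes 1/9.
Radoslaw predeceased; the 1/3 allotted to Radoslaw's branch passes to Radoslaw's issue by representation.
Franciszka is the sole taker at this level and receives the full 1/3.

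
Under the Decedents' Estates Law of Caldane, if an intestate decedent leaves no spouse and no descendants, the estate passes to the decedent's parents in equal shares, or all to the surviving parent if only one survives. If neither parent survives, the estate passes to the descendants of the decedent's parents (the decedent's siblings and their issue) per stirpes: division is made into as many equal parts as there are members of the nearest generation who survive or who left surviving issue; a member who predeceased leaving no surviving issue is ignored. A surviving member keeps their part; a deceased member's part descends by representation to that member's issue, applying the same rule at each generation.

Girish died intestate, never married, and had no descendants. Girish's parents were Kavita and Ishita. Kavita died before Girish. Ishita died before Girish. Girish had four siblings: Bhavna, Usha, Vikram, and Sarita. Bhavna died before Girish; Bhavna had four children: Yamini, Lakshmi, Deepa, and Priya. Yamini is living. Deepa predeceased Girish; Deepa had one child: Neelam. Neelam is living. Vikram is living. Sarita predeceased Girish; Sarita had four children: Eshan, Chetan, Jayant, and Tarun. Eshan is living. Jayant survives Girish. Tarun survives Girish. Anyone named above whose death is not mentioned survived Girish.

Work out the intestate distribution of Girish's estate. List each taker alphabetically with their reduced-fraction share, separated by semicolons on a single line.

Neither parent survives and there are no descendants, so the estate passes to Girish's siblings and their issue per stirpes.
The estate is divided into 4 equal shares of 1/4 among Bhavna, Usha, Vikram, Sarita.
Bhavna predeceased; the 1/4 allotted to Bhavna's branch passes to Bhavna's issue by representation.
The 1/4 is divided into 4 equal shares of 1/16 among Yamini, Lakshmi, Deepa, Priya.
Yamini is living and takes 1/16.
Lakshmi is living and takes 1/16.
Deepa predeceased; the 1/16 allotted to Deepa's branch passes to Deepa's issue by representation.
Neelam is the sole taker at this level and receives the full 1/16.
Priya is living and takes 1/16.
Usha is living and takes 1/4.
Vikram is living and takes 1/4.
Sarita predeceased; the 1/4 allotted to Sarita's branch passes to Sarita's issue by representation.
The 1/4 is divided into 4 equal shares of 1/16 among Eshan, Chetan, Jayant, Tarun.
Eshan is living and takes 1/16.
Chetan is living and takes 1/16.
Jayant is living and takes 1/16.
Tarun is living and takes 1/16.

Chetan 1/16; Eshan 1/16; Jayant 1/16; Lakshmi 1/16; Neelam 1/16; Priya 1/16; Tarun 1/16; Usha 1/4; Vikram 1/4; Yamini 1/16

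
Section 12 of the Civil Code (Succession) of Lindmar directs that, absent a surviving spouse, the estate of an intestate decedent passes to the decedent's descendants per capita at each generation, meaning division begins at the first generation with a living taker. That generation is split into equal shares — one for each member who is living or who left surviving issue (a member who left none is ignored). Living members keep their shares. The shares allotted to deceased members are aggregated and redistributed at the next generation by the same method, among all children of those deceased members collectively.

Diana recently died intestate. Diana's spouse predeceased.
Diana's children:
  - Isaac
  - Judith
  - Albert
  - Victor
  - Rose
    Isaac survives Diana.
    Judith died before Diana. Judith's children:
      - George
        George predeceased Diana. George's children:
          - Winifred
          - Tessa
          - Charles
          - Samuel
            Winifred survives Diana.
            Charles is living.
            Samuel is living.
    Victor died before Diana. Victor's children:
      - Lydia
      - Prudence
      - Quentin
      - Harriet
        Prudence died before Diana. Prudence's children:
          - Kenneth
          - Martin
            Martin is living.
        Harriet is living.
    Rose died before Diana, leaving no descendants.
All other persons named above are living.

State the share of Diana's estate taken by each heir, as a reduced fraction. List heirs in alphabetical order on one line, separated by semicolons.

Albert 1/4; Charles 1/30; Harriet 1/10; Isaac 1/4; Kenneth 1/30; Lydia 1/10; Martin 1/30; Quentin 1/10; Samuel 1/30; Tessa 1/30; Winifred 1/30

There is no surviving spouse, so the entire estate passes to Diana's descendants per capita at each generation.
At generation 1 (Isaac, Judith, Albert, Victor) there are 4 shares of (1)/4 = 1/4 each.
Living: Isaac and Albert — each takes 1/4.
Deceased: Judith and Victor. Their combined 1/2 is pooled and carried to generation 2.
At generation 2 (George, Lydia, Prudence, Quentin, Harriet) there are 5 shares of (1/2)/5 = 1/10 each.
Living: Lydia, Quentin, and Harriet — each takes 1/10.
Deceased: George and Prudence. Their combined 1/5 is pooled and carried to generation 3.
At generation 3 (Winifred, Tessa, Charles, Samuel, Kenneth, Martin) there are 6 shares of (1/5)/6 = 1/30 each.
Living: Winifred, Tessa, Charles, Samuel, Kenneth, and Martin — each takes 1/30.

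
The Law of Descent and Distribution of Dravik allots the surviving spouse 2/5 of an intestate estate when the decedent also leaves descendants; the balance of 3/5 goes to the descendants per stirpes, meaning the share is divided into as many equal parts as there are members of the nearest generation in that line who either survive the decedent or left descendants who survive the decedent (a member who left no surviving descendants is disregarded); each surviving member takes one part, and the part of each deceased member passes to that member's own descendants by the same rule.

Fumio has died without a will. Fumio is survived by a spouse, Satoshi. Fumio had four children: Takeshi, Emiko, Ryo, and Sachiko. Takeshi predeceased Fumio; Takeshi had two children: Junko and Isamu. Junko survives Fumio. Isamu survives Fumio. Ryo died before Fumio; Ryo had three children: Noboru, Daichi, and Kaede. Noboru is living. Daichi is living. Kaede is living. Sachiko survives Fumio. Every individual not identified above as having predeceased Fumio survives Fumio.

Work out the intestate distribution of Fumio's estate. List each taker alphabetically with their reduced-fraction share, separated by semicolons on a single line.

Satoshi, as surviving spouse, takes 2/5.
The remaining 3/5 passes to Fumio's descendants per stirpes.
The 3/5 is divided into 4 equal shares of 3/20 among Takeshi, Emiko, Ryo, Sachiko.
Takeshi predeceased; the 3/20 allotted to Takeshi's branch passes to Takeshi's issue by representation.
The 3/20 is divided into 2 equal shares of 3/40 among Junko, Isamu.
Junko is living and takes 3/40.
Isamu is living and takes 3/40.
Emiko is living and takes 3/20.
Ryo predeceased; the 3/20 allotted to Ryo's branch passes to Ryo's issue by representation.
The 3/20 is divided into 3 equal shares of 1/20 among Noboru, Daichi, Kaede.
Noboru is living and takes 1/20.
Daichi is living and takes 1/20.
Kaede is living and takes 1/20.
Sachiko is living and takes 3/20.

Daichi 1/20; Emiko 3/20; Isamu 3/40; Junko 3/40; Kaede 1/20; Noboru 1/20; Sachiko 3/20; Satoshi 2/5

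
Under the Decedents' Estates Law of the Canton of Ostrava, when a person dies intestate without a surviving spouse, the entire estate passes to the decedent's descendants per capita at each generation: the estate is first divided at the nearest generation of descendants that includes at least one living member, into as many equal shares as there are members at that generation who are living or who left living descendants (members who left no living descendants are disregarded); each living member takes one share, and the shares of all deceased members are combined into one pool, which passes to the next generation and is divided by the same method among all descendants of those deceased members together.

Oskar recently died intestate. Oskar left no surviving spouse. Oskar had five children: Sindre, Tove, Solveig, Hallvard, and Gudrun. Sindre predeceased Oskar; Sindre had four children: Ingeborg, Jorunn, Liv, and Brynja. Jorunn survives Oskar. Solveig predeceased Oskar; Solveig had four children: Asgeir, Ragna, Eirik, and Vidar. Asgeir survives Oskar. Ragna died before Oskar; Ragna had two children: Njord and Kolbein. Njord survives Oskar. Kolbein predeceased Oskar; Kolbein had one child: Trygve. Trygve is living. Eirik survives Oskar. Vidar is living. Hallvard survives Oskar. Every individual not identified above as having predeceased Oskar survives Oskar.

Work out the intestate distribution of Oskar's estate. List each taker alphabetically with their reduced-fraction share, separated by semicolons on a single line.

There is no surviving spouse, so the entire estate passes to Oskar's descendants per capita at each generation.
At generation 1 (Sindre, Tove, Solveig, Hallvard, Gudrun) there are 5 shares of (1)/5 = 1/5 each.
Living: Tove, Hallvard, and Gudrun — each takes 1/5.
Deceased: Sindre and Solveig. Their combined 2/5 is pooled and carried to generation 2.
At generation 2 (Ingeborg, Jorunn, Liv, Brynja, Asgeir, Ragna, Eirik, Vidar) there are 8 shares of (2/5)/8 = 1/20 each.
Living: Ingeborg, Jorunn, Liv, Brynja, Asgeir, Eirik, and Vidar — each takes 1/20.
Deceased: Ragna. That 1/20 share is carried to generation 3.
At generation 3 (Njord, Kolbein) there are 2 shares of (1/20)/2 = 1/40 each.
Living: Njord — each takes 1/40.
Deceased: Kolbein. That 1/40 share is carried to generation 4.
At generation 4 (Trygve) there are 1 shares of (1/40)/1 = 1/40 each.
Living: Trygve — each takes 1/40.

Asgeir 1/20; Brynja 1/20; Eirik 1/20; Gudrun 1/5; Hallvard 1/5; Ingeborg 1/20; Jorunn 1/20; Liv 1/20; Njord 1/40; Tove 1/5; Trygve 1/40; Vidar 1/20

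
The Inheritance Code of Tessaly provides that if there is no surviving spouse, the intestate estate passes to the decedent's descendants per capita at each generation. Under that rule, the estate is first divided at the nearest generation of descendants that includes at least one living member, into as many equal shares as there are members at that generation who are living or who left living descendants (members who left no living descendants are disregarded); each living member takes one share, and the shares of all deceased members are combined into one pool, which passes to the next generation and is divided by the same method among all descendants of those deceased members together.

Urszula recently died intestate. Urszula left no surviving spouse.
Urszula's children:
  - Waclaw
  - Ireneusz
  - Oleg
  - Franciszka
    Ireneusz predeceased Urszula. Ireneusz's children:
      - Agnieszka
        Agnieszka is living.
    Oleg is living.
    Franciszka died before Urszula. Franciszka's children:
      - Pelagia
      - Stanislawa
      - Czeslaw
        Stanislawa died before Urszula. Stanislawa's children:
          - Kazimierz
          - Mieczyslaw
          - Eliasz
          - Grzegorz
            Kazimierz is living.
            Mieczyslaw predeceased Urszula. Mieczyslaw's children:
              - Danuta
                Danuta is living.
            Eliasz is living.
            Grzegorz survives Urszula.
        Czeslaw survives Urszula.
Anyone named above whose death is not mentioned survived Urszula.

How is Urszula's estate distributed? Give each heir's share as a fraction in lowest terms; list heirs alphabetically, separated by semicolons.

There is no surviving spouse, so the entire estate passes to Urszula's descendants per capita at each generation.
At generation 1 (Waclaw, Ireneusz, Oleg, Franciszka) there are 4 shares of (1)/4 = 1/4 each.
Living: Waclaw and Oleg — each takes 1/4.
Deceased: Ireneusz and Franciszka. Their combined 1/2 is pooled and carried to generation 2.
At generation 2 (Agnieszka, Pelagia, Stanislawa, Czeslaw) there are 4 shares of (1/2)/4 = 1/8 each.
Living: Agnieszka, Pelagia, and Czeslaw — each takes 1/8.
Deceased: Stanislawa. That 1/8 share is carried to generation 3.
At generation 3 (Kazimierz, Mieczyslaw, Eliasz, Grzegorz) there are 4 shares of (1/8)/4 = 1/32 each.
Living: Kazimierz, Eliasz, and Grzegorz — each takes 1/32.
Deceased: Mieczyslaw. That 1/32 share is carried to generation 4.
At generation 4 (Danuta) there are 1 shares of (1/32)/1 = 1/32 each.
Living: Danuta — each takes 1/32.

Agnieszka 1/8; Czeslaw 1/8; Danuta 1/32; Eliasz 1/32; Grzegorz 1/32; Kazimierz 1/32; Oleg 1/4; Pelagia 1/8; Waclaw 1/4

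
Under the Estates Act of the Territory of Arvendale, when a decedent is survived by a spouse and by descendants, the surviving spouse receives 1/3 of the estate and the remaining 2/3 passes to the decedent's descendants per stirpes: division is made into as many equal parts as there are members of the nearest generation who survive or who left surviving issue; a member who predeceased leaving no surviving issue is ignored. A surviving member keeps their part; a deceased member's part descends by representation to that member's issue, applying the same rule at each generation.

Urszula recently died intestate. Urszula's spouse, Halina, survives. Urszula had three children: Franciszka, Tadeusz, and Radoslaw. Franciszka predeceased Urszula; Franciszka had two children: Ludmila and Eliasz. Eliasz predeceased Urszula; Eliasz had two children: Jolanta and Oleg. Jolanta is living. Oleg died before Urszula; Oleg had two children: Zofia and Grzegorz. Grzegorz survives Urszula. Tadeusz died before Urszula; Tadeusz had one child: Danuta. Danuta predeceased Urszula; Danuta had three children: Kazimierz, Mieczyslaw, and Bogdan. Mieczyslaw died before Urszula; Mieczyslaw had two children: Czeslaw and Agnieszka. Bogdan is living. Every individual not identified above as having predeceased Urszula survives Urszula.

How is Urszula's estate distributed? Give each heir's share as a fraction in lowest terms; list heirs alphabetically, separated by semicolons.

Agnieszka 1/27; Bogdan 2/27; Czeslaw 1/27; Grzegorz 1/36; Halina 1/3; Jolanta 1/18; Kazimierz 2/27; Ludmila 1/9; Radoslaw 2/9; Zofia 1/36

Halina, as surviving spouse, takes 1/3.
The remaining 2/3 passes to Urszula's descendants per stirpes.
The 2/3 is divided into 3 equal shares of 2/9 among Franciszka, Tadeusz, Radoslaw.
Franciszka predeceased; the 2/9 allotted to Franciszka's branch passes to Franciszka's issue by representation.
The 2/9 is divided into 2 equal shares of 1/9 among Ludmila, Eliasz.
Ludmila is living and takes 1/9.
Eliasz predeceased; the 1/9 allotted to Eliasz's branch passes to Eliasz's issue by representation.
The 1/9 is divided into 2 equal shares of 1/18 among Jolanta, Oleg.
Jolanta is living and takes 1/18.
Oleg predeceased; the 1/18 allotted to Oleg's branch passes to Oleg's issue by representation.
The 1/18 is divided into 2 equal shares of 1/36 among Zofia, Grzegorz.
Zofia is living and takes 1/36.
Grzegorz is living and takes 1/36.
Tadeusz predeceased; the 2/9 allotted to Tadeusz's branch passes to Tadeusz's issue by representation.
Danuta's line is the sole branch at this level, so the full 2/9 passes to Danuta's issue by representation.
The 2/9 is divided into 3 equal shares of 2/27 among Kazimierz, Mieczyslaw, Bogdan.
Kazimierz is living and takes 2/27.
Mieczyslaw predeceased; the 2/27 allotted to Mieczyslaw's branch passes to Mieczyslaw's issue by representation.
The 2/27 is divided into 2 equal shares of 1/27 among Czeslaw, Agnieszka.
Czeslaw is living and takes 1/27.
Agnieszka is living and takes 1/27.
Bogdan is living and takes 2/27.
Radoslaw is living and takes 2/9.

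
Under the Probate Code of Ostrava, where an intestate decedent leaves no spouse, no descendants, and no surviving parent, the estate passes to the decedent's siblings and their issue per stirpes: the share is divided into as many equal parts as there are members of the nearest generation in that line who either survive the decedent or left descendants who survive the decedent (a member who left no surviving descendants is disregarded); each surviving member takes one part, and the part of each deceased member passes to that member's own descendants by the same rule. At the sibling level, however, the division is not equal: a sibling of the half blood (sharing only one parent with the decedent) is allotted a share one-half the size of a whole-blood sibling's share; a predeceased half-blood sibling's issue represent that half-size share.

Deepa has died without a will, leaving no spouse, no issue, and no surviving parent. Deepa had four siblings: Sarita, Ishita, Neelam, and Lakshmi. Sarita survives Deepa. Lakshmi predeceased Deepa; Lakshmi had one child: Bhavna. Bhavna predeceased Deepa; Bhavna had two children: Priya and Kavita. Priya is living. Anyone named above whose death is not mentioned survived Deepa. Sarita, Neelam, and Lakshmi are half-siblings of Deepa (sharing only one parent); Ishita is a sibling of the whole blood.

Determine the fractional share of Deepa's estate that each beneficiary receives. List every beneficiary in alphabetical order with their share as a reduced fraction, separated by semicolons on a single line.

Ishita 2/5; Kavita 1/10; Neelam 1/5; Priya 1/10; Sarita 1/5

No spouse, descendants, or parent survives, so the estate passes to Deepa's siblings per stirpes.
Half-blood siblings count for one-half the weight of whole-blood siblings at the initial division.
Dividing 1 in proportion to weights (total weight 5/2): Sarita (weight 1/2) → 1/5; Ishita (weight 1) → 2/5; Neelam (weight 1/2) → 1/5; Lakshmi (weight 1/2) → 1/5.
Sarita is living and takes 1/5.
Ishita is living and takes 2/5.
Neelam is living and takes 1/5.
Lakshmi predeceased; the 1/5 allotted to Lakshmi's branch passes to Lakshmi's issue by representation.
Bhavna's line is the sole branch at this level, so the full 1/5 passes to Bhavna's issue by representation.
The 1/5 is divided into 2 equal shares of 1/10 among Priya, Kavita.
Priya is living and takes 1/10.
Kavita is living and takes 1/10.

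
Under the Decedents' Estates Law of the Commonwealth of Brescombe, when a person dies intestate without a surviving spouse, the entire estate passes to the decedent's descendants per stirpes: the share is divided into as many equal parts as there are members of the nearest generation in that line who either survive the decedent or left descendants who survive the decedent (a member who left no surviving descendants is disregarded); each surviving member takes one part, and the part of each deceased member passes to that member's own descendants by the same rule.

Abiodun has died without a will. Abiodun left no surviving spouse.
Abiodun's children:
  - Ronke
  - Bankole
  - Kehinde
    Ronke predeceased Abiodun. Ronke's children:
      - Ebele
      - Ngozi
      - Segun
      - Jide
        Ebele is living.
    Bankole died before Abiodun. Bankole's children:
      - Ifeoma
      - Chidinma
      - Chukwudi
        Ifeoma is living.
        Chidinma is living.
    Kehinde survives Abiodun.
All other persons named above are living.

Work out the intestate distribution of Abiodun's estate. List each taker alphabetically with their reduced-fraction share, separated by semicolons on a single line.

Chidinma 1/9; Chukwudi 1/9; Ebele 1/12; Ifeoma 1/9; Jide 1/12; Kehinde 1/3; Ngozi 1/12; Segun 1/12

There is no surviving spouse, so the entire estate passes to Abiodun's descendants per stirpes.
The estate is divided into 3 equal shares of 1/3 among Ronke, Bankole, Kehinde.
Ronke predeceased; the 1/3 allotted to Ronke's branch passes to Ronke's issue by representation.
The 1/3 is divided into 4 equal shares of 1/12 among Ebele, Ngozi, Segun, Jide.
Ebele is living and takes 1/12.
Ngozi is living and takes 1/12.
Segun is living and takes 1/12.
Jide is living and takes 1/12.
Bankole predeceased; the 1/3 allotted to Bankole's branch passes to Bankole's issue by representation.
The 1/3 is divided into 3 equal shares of 1/9 among Ifeoma, Chidinma, Chukwudi.
Ifeoma is living and takes 1/9.
Chidinma is living and takes 1/9.
Chukwudi is living and takes 1/9.
Kehinde is living and takes 1/3.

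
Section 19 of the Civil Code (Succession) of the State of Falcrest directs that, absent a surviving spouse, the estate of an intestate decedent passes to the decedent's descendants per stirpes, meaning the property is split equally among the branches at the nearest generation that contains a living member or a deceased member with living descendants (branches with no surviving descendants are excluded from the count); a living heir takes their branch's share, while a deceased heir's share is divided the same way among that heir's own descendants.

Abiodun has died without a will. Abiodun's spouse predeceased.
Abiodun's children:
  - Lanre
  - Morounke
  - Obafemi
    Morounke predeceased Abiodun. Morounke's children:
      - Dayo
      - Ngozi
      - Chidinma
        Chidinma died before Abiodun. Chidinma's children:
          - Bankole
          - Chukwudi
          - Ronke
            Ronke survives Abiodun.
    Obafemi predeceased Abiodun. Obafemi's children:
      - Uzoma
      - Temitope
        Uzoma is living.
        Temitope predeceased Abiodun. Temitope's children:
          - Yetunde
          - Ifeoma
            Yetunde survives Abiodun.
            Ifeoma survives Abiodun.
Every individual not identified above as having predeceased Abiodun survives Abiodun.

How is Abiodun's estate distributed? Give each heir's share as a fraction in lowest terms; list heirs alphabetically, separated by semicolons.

There is no surviving spouse, so the entire estate passes to Abiodun's descendants per stirpes.
The estate is divided into 3 equal shares of 1/3 among Lanre, Morounke, Obafemi.
Lanre is living and takes 1/3.
Morounke predeceased; the 1/3 allotted to Morounke's branch passes to Morounke's issue by representation.
The 1/3 is divided into 3 equal shares of 1/9 among Dayo, Ngozi, Chidinma.
Dayo is living and takes 1/9.
Ngozi is living and takes 1/9.
Chidinma predeceased; the 1/9 allotted to Chidinma's branch passes to Chidinma's issue by representation.
The 1/9 is divided into 3 equal shares of 1/27 among Bankole, Chukwudi, Ronke.
Bankole is living and takes 1/27.
Chukwudi is living and takes 1/27.
Ronke is living and takes 1/27.
Obafemi predeceased; the 1/3 allotted to Obafemi's branch passes to Obafemi's issue by representation.
The 1/3 is divided into 2 equal shares of 1/6 among Uzoma, Temitope.
Uzoma is living and takes 1/6.
Temitope predeceased; the 1/6 allotted to Temitope's branch passes to Temitope's issue by representation.
The 1/6 is divided into 2 equal shares of 1/12 among Yetunde, Ifeoma.
Yetunde is living and takes 1/12.
Ifeoma is living and takes 1/12.

Bankole 1/27; Chukwudi 1/27; Dayo 1/9; Ifeoma 1/12; Lanre 1/3; Ngozi 1/9; Ronke 1/27; Uzoma 1/6; Yetunde 1/12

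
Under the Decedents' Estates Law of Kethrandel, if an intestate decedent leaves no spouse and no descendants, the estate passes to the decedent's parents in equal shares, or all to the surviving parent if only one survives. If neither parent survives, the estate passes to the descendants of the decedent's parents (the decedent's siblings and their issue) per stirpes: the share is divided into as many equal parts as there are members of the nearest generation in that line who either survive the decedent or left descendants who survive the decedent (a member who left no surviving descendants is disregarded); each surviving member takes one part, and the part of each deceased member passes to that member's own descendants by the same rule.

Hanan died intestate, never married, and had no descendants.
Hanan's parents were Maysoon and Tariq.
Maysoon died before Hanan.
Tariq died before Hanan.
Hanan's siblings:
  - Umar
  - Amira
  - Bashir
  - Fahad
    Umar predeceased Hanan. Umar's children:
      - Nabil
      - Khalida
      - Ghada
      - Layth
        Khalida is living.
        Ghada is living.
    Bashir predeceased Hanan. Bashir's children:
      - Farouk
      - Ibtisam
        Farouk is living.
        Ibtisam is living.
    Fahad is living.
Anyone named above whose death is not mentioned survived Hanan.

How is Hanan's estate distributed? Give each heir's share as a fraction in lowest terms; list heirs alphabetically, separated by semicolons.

Neither parent survives and there are no descendants, so the estate passes to Hanan's siblings and their issue per stirpes.
The estate is divided into 4 equal shares of 1/4 among Umar, Amira, Bashir, Fahad.
Umar predeceased; the 1/4 allotted to Umar's branch passes to Umar's issue by representation.
The 1/4 is divided into 4 equal shares of 1/16 among Nabil, Khalida, Ghada, Layth.
Nabil is living and takes 1/16.
Khalida is living and takes 1/16.
Ghada is living and takes 1/16.
Layth is living and takes 1/16.
Amira is living and takes 1/4.
Bashir predeceased; the 1/4 allotted to Bashir's branch passes to Bashir's issue by representation.
The 1/4 is divided into 2 equal shares of 1/8 among Farouk, Ibtisam.
Farouk is living and takes 1/8.
Ibtisam is living and takes 1/8.
Fahad is living and takes 1/4.

Amira 1/4; Fahad 1/4; Farouk 1/8; Ghada 1/16; Ibtisam 1/8; Khalida 1/16; Layth 1/16; Nabil 1/16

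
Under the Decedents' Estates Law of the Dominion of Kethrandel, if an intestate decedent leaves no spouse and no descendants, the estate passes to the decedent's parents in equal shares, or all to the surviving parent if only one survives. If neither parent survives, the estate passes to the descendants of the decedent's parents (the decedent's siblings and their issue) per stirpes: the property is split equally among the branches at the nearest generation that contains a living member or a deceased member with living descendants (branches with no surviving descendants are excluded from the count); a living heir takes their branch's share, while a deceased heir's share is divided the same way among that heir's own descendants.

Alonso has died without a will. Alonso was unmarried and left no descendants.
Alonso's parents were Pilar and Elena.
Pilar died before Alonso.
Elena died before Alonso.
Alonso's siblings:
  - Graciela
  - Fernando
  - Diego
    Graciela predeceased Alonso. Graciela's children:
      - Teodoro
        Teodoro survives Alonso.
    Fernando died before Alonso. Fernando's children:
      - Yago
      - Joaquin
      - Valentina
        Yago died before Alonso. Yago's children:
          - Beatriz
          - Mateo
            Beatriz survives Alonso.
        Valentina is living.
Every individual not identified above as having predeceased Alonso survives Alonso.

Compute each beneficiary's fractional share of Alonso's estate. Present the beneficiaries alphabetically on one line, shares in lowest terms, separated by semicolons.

Beatriz 1/18; Diego 1/3; Joaquin 1/9; Mateo 1/18; Teodoro 1/3; Valentina 1/9

Neither parent survives and there are no descendants, so the estate passes to Alonso's siblings and their issue per stirpes.
The estate is divided into 3 equal shares of 1/3 among Graciela, Fernando, Diego.
Graciela predeceased; the 1/3 allotted to Graciela's branch passes to Graciela's issue by representation.
Teodoro is the sole taker at this level and receives the full 1/3.
Fernando predeceased; the 1/3 allotted to Fernando's branch passes to Fernando's issue by representation.
The 1/3 is divided into 3 equal shares of 1/9 among Yago, Joaquin, Valentina.
Yago predeceased; the 1/9 allotted to Yago's branch passes to Yago's issue by representation.
The 1/9 is divided into 2 equal shares of 1/18 among Beatriz, Mateo.
Beatriz is living and takes 1/18.
Mateo is living and takes 1/18.
Joaquin is living and takes 1/9.
Valentina is living and takes 1/9.
Diego is living and takes 1/3.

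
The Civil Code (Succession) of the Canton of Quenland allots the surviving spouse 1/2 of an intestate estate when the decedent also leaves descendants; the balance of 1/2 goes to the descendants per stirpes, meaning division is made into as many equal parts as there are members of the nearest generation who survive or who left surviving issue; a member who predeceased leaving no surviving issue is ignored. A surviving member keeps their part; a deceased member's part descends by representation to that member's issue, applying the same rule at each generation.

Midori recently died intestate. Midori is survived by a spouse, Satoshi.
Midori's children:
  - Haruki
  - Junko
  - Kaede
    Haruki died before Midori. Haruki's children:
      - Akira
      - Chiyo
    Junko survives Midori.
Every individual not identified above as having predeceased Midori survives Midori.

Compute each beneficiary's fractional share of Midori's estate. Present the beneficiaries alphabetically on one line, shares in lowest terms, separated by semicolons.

Akira 1/12; Chiyo 1/12; Junko 1/6; Kaede 1/6; Satoshi 1/2

Satoshi, as surviving spouse, takes 1/2.
The remaining 1/2 passes to Midori's descendants per stirpes.
The 1/2 is divided into 3 equal shares of 1/6 among Haruki, Junko, Kaede.
Haruki predeceased; the 1/6 allotted to Haruki's branch passes to Haruki's issue by representation.
The 1/6 is divided into 2 equal shares of 1/12 among Akira, Chiyo.
Akira is living and takes 1/12.
Chiyo is living and takes 1/12.
Junko is living and takes 1/6.
Kaede is living and takes 1/6.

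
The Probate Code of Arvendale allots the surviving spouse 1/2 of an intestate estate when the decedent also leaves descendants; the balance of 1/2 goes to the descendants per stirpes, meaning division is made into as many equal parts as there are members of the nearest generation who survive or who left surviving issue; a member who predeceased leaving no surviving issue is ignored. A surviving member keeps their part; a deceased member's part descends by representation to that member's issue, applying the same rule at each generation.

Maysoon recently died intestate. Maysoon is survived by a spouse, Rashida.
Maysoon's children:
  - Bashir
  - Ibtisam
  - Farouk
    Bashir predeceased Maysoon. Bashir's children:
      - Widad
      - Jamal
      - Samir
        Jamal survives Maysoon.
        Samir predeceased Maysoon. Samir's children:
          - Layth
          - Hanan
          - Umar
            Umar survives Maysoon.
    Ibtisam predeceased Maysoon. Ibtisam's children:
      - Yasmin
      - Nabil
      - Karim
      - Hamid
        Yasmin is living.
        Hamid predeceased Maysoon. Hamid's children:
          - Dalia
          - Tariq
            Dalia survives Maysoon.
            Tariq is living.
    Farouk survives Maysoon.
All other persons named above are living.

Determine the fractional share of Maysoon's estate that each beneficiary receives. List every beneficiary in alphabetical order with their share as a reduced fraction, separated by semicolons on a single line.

Dalia 1/48; Farouk 1/6; Hanan 1/54; Jamal 1/18; Karim 1/24; Layth 1/54; Nabil 1/24; Rashida 1/2; Tariq 1/48; Umar 1/54; Widad 1/18; Yasmin 1/24

Rashida, as surviving spouse, takes 1/2.
The remaining 1/2 passes to Maysoon's descendants per stirpes.
The 1/2 is divided into 3 equal shares of 1/6 among Bashir, Ibtisam, Farouk.
Bashir predeceased; the 1/6 allotted to Bashir's branch passes to Bashir's issue by representation.
The 1/6 is divided into 3 equal shares of 1/18 among Widad, Jamal, Samir.
Widad is living and takes 1/18.
Jamal is living and takes 1/18.
Samir predeceased; the 1/18 allotted to Samir's branch passes to Samir's issue by representation.
The 1/18 is divided into 3 equal shares of 1/54 among Layth, Hanan, Umar.
Layth is living and takes 1/54.
Hanan is living and takes 1/54.
Umar is living and takes 1/54.
Ibtisam predeceased; the 1/6 allotted to Ibtisam's branch passes to Ibtisam's issue by representation.
The 1/6 is divided into 4 equal shares of 1/24 among Yasmin, Nabil, Karim, Hamid.
Yasmin is living and takes 1/24.
Nabil is living and takes 1/24.
Karim is living and takes 1/24.
Hamid predeceased; the 1/24 allotted to Hamid's branch passes to Hamid's issue by representation.
The 1/24 is divided into 2 equal shares of 1/48 among Dalia, Tariq.
Dalia is living and takes 1/48.
Tariq is living and takes 1/48.
Farouk is living and takes 1/6.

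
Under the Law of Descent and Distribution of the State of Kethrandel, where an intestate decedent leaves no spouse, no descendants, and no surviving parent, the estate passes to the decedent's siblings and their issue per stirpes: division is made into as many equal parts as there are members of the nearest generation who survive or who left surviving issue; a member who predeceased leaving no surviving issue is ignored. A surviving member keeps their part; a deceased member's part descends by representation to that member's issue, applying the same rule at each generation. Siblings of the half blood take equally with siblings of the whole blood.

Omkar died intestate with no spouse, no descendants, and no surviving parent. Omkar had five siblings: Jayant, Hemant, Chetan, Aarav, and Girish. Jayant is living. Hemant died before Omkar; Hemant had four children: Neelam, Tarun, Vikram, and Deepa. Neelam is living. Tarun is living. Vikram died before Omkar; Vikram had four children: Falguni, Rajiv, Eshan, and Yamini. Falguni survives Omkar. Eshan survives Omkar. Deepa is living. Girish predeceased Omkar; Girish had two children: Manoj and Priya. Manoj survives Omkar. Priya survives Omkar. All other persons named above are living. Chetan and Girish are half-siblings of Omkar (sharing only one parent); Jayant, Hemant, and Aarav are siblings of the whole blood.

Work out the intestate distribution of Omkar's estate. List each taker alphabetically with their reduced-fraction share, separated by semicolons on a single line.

Aarav 1/5; Chetan 1/5; Deepa 1/20; Eshan 1/80; Falguni 1/80; Jayant 1/5; Manoj 1/10; Neelam 1/20; Priya 1/10; Rajiv 1/80; Tarun 1/20; Yamini 1/80

No spouse, descendants, or parent survives, so the estate passes to Omkar's siblings per stirpes.
Half-blood and whole-blood siblings take equally under the stated rule.
The estate is divided into 5 equal shares of 1/5 among Jayant, Hemant, Chetan, Aarav, Girish.
Jayant is living and takes 1/5.
Hemant predeceased; the 1/5 allotted to Hemant's branch passes to Hemant's issue by representation.
The 1/5 is divided into 4 equal shares of 1/20 among Neelam, Tarun, Vikram, Deepa.
Neelam is living and takes 1/20.
Tarun is living and takes 1/20.
Vikram predeceased; the 1/20 allotted to Vikram's branch passes to Vikram's issue by representation.
The 1/20 is divided into 4 equal shares of 1/80 among Falguni, Rajiv, Eshan, Yamini.
Falguni is living and takes 1/80.
Rajiv is living and takes 1/80.
Eshan is living and takes 1/80.
Yamini is living and takes 1/80.
Deepa is living and takes 1/20.
Chetan is living and takes 1/5.
Aarav is living and takes 1/5.
Girish predeceased; the 1/5 allotted to Girish's branch passes to Girish's issue by representation.
The 1/5 is divided into 2 equal shares of 1/10 among Manoj, Priya.
Manoj is living and takes 1/10.
Priya is living and takes 1/10.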